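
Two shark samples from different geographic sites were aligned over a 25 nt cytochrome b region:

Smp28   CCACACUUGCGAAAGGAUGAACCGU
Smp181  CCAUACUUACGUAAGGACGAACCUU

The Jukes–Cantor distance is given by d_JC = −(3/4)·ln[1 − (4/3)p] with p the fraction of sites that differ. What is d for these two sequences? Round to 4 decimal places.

Mismatches occur at site 4 (C/U), site 9 (G/A), site 12 (A/U), site 18 (U/C), site 24 (G/U).
p = 5/25 = 0.200000.
d = −0.75 · ln(1 − (4/3)·0.200000) = −0.75 · ln(0.733333) = −0.75 · (-0.310155) = 0.2326.

0.2326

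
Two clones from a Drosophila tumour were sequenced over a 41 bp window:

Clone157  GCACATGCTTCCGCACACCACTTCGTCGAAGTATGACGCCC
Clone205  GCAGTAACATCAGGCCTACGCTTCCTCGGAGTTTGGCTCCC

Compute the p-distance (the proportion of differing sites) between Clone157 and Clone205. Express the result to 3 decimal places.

0.390

The sequences differ at positions 4 (C/G), 5 (A/T), 6 (T/A), 7 (G/A), 9 (T/A), 12 (C/A), 14 (C/G), 15 (A/C), 17 (A/T), 18 (C/A), 20 (A/G), 25 (G/C), 29 (A/G), 33 (A/T), 36 (A/G), 38 (G/T).
There are 16 differences over 41 sites, so p = 16/41 = 0.390.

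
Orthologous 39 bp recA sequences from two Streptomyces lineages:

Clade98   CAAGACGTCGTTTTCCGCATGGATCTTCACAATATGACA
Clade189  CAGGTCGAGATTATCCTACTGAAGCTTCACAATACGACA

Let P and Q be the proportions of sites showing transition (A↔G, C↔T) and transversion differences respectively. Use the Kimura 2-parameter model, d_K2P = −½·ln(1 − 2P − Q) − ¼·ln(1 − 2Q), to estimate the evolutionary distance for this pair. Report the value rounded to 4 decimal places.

The sequences differ at positions 3 (A/G, transition), 5 (A/T, transversion), 8 (T/A, transversion), 9 (C/G, transversion), 10 (G/A, transition), 13 (T/A, transversion), 17 (G/T, transversion), 18 (C/A, transversion), 19 (A/C, transversion), 22 (G/A, transition), 24 (T/G, transversion), 35 (T/C, transition).
Of the 12 differences, 4 transitions and 8 transversions over 39 sites: P = 4/39 = 0.102564, Q = 8/39 = 0.205128.
d = −0.5·ln(0.589744) − 0.25·ln(0.589744) = −0.5·(-0.528067) − 0.25·(-0.528067) = 0.3961.

0.3961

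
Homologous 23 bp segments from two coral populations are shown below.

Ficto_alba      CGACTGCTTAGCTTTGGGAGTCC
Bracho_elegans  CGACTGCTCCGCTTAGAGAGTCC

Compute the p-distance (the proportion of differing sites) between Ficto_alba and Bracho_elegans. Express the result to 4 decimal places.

0.1739

Differing sites — 9:T/C; 10:A/C; 15:T/A; 17:G/A.
There are 4 differences over 23 sites, so p = 4/23 = 0.1739.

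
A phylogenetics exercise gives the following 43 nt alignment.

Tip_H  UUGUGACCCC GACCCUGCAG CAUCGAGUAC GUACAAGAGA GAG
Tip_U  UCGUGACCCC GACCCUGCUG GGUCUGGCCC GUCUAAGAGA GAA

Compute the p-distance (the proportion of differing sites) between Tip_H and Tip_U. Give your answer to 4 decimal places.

0.2558

The sequences differ at positions 2 (U/C), 19 (A/U), 21 (C/G), 22 (A/G), 25 (G/U), 26 (A/G), 28 (U/C), 29 (A/C), 33 (A/C), 34 (C/U), 43 (G/A).
There are 11 differences over 43 sites, so p = 11/43 = 0.2558.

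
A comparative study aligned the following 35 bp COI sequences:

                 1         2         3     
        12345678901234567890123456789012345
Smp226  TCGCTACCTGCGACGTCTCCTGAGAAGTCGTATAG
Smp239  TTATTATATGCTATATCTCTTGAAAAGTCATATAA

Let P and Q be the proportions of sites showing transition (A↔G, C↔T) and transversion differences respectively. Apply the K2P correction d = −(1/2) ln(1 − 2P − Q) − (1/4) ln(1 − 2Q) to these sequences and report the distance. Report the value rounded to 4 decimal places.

The sequences differ at positions 2 (C/T, transition), 3 (G/A, transition), 4 (C/T, transition), 7 (C/T, transition), 8 (C/A, transversion), 12 (G/T, transversion), 14 (C/T, transition), 15 (G/A, transition), 20 (C/T, transition), 24 (G/A, transition), 30 (G/A, transition), 35 (G/A, transition).
Of the 12 differences, 10 transitions and 2 transversions over 35 sites: P = 10/35 = 0.285714, Q = 2/35 = 0.057143.
d = −0.5·ln(0.371429) − 0.25·ln(0.885714) = −0.5·(-0.990398) − 0.25·(-0.121361) = 0.5255.

0.5255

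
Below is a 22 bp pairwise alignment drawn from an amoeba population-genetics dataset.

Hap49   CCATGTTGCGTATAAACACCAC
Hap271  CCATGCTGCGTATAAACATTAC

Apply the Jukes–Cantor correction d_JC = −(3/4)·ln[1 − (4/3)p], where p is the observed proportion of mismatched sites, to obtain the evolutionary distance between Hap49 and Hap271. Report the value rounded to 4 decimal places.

Differing sites — 6:T/C; 19:C/T; 20:C/T.
p = 3/22 = 0.136364.
d = −0.75 · ln(1 − (4/3)·0.136364) = −0.75 · ln(0.818181) = −0.75 · (-0.200672) = 0.1505.

0.1505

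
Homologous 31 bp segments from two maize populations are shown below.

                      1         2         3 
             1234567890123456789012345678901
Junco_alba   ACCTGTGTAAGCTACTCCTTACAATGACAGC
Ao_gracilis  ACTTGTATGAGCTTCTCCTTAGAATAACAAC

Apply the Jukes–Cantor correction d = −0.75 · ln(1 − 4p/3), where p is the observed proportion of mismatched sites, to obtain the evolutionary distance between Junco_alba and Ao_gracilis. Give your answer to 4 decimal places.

Mismatches occur at site 3 (C→T), site 7 (G→A), site 9 (A→G), site 14 (A→T), site 22 (C→G), site 26 (G→A), site 30 (G→A).
p = 7/31 = 0.225806.
d = −0.75 · ln(1 − (4/3)·0.225806) = −0.75 · ln(0.698925) = −0.75 · (-0.358212) = 0.2687.

0.2687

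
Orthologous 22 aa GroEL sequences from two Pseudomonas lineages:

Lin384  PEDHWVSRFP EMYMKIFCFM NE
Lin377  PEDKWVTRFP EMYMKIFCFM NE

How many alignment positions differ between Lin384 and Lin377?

Differing sites — 4:H/K; 7:S/T.
That gives 2 mismatches out of 22 aligned sites, so the Hamming distance is 2.

2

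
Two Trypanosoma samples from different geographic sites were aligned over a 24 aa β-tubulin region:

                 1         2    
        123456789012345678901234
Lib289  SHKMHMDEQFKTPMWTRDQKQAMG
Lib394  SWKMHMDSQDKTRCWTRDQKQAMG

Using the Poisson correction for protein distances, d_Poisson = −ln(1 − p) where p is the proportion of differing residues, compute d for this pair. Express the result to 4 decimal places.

0.2336

Mismatches occur at site 2 (H↔W), site 8 (E↔S), site 10 (F↔D), site 13 (P↔R), site 14 (M↔C).
p = 5/24 = 0.208333.
d = −ln(1 − 0.208333) = −ln(0.791667) = 0.2336.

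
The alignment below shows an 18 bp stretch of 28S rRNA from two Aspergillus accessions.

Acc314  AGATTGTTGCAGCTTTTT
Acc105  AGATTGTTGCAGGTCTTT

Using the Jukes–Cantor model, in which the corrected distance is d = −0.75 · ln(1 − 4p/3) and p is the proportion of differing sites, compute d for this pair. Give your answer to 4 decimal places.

0.1203

Mismatches occur at site 13 (C↔G), site 15 (T↔C).
p = 2/18 = 0.111111.
d = −0.75 · ln(1 − (4/3)·0.111111) = −0.75 · ln(0.851852) = −0.75 · (-0.160342) = 0.1203.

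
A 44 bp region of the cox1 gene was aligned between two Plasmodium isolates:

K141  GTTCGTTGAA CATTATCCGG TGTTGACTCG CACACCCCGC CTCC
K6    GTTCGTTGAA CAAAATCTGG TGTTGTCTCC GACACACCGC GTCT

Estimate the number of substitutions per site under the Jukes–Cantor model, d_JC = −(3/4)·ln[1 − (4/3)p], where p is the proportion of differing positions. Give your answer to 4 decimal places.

0.2388

The sequences differ at positions 13 (T/A), 14 (T/A), 18 (C/T), 26 (A/T), 30 (G/C), 31 (C/G), 36 (C/A), 41 (C/G), 44 (C/T).
p = 9/44 = 0.204545.
d = −0.75 · ln(1 − (4/3)·0.204545) = −0.75 · ln(0.727273) = −0.75 · (-0.318453) = 0.2388.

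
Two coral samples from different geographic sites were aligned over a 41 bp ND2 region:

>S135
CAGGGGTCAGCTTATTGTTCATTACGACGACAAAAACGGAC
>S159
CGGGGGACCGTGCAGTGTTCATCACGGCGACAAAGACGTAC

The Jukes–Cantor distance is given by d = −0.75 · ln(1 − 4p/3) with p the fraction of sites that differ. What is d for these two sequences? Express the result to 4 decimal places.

The sequences differ at positions 2 (A/G), 7 (T/A), 9 (A/C), 11 (C/T), 12 (T/G), 13 (T/C), 15 (T/G), 23 (T/C), 27 (A/G), 35 (A/G), 39 (G/T).
p = 11/41 = 0.268293.
d = −0.75 · ln(1 − (4/3)·0.268293) = −0.75 · ln(0.642276) = −0.75 · (-0.442737) = 0.3321.

0.3321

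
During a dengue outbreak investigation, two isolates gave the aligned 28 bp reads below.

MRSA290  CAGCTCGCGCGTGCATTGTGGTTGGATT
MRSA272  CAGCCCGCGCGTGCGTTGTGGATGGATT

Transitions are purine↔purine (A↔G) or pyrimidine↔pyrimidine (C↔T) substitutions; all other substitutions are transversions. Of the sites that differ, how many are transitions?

2

Mismatches occur at site 5 (T/C, transition), site 15 (A/G, transition), site 22 (T/A, transversion).
Of the 3 differences, 2 transitions and 1 transversion, so the answer is 2.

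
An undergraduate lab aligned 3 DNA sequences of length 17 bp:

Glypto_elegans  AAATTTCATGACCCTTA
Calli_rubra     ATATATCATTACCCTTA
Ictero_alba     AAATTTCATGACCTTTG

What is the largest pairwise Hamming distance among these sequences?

Pairwise Hamming distances:
  Glypto_elegans vs Calli_rubra: 3
  Glypto_elegans vs Ictero_alba: 2
  Calli_rubra vs Ictero_alba: 5
The largest is 5, between Calli_rubra and Ictero_alba.

5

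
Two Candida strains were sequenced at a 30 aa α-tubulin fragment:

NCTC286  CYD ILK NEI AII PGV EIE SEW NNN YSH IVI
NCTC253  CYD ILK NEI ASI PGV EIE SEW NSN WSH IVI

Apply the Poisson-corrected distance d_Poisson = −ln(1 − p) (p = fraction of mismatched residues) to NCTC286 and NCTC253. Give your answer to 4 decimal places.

0.1054

The sequences differ at positions 11 (I/S), 23 (N/S), 25 (Y/W).
p = 3/30 = 0.100000.
d = −ln(1 − 0.100000) = −ln(0.900000) = 0.1054.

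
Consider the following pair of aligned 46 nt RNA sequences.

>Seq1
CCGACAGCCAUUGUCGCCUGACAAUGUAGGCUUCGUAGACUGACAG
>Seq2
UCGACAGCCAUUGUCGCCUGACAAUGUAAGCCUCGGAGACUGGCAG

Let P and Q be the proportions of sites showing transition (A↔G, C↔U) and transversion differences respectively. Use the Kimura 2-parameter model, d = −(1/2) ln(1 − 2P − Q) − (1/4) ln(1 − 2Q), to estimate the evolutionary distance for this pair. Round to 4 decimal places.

The sequences differ at positions 1 (C/U, transition), 29 (G/A, transition), 32 (U/C, transition), 36 (U/G, transversion), 43 (A/G, transition).
Of the 5 differences, 4 transitions and 1 transversion over 46 sites: P = 4/46 = 0.086957, Q = 1/46 = 0.021739.
d = −0.5·ln(0.804347) − 0.25·ln(0.956522) = −0.5·(-0.217725) − 0.25·(-0.044451) = 0.1200.

0.1200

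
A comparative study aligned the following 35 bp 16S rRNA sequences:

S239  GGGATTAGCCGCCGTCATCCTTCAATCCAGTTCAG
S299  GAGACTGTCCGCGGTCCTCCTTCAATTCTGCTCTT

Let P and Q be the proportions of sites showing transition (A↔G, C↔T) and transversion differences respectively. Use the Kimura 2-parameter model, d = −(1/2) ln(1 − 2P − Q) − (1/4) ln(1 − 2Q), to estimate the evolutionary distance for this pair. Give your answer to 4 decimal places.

The sequences differ at positions 2 (G/A, transition), 5 (T/C, transition), 7 (A/G, transition), 8 (G/T, transversion), 13 (C/G, transversion), 17 (A/C, transversion), 27 (C/T, transition), 29 (A/T, transversion), 31 (T/C, transition), 34 (A/T, transversion), 35 (G/T, transversion).
Of the 11 differences, 5 transitions and 6 transversions over 35 sites: P = 5/35 = 0.142857, Q = 6/35 = 0.171429.
d = −0.5·ln(0.542857) − 0.25·ln(0.657142) = −0.5·(-0.610909) − 0.25·(-0.419855) = 0.4104.

0.4104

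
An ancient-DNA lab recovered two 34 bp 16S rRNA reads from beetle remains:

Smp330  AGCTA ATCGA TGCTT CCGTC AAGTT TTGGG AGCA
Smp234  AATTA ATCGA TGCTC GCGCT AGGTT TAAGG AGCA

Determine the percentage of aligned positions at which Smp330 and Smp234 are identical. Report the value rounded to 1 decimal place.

The sequences differ at positions 2 (G/A), 3 (C/T), 15 (T/C), 16 (C/G), 19 (T/C), 20 (C/T), 22 (A/G), 27 (T/A), 28 (G/A).
25 of the 34 sites match, so the percent identity is 25/34 × 100 = 73.5%.

73.5%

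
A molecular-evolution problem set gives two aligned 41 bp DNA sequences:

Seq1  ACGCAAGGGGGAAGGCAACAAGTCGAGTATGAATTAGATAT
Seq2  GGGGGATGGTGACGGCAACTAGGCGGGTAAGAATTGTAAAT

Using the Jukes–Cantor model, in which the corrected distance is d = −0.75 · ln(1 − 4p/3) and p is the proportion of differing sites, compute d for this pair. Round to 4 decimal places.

0.4556

The sequences differ at positions 1 (A/G), 2 (C/G), 4 (C/G), 5 (A/G), 7 (G/T), 10 (G/T), 13 (A/C), 20 (A/T), 23 (T/G), 26 (A/G), 30 (T/A), 36 (A/G), 37 (G/T), 39 (T/A).
p = 14/41 = 0.341463.
d = −0.75 · ln(1 − (4/3)·0.341463) = −0.75 · ln(0.544716) = −0.75 · (-0.607491) = 0.4556.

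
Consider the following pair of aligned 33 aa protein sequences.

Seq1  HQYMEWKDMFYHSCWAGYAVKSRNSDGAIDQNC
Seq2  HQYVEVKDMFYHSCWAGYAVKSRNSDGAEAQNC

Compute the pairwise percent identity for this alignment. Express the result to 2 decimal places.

The sequences differ at positions 4 (M/V), 6 (W/V), 29 (I/E), 30 (D/A).
29 of the 33 sites match, so the percent identity is 29/33 × 100 = 87.88%.

87.88%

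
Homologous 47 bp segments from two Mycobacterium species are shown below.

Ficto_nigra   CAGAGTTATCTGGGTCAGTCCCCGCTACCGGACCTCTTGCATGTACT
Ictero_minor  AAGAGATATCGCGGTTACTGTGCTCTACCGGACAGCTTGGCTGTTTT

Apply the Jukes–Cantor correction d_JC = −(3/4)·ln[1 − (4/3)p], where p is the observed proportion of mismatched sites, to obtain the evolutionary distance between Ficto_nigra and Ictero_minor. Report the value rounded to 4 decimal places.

Mismatches occur at site 1 (C/A), site 6 (T/A), site 11 (T/G), site 12 (G/C), site 16 (C/T), site 18 (G/C), site 20 (C/G), site 21 (C/T), site 22 (C/G), site 24 (G/T), site 34 (C/A), site 35 (T/G), site 40 (C/G), site 41 (A/C), site 45 (A/T), site 46 (C/T).
p = 16/47 = 0.340426.
d = −0.75 · ln(1 − (4/3)·0.340426) = −0.75 · ln(0.546099) = −0.75 · (-0.604955) = 0.4537.

0.4537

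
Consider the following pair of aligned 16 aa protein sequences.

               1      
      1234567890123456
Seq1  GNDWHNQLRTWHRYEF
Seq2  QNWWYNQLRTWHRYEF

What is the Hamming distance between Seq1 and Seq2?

The sequences differ at positions 1 (G/Q), 3 (D/W), 5 (H/Y).
That gives 3 mismatches out of 16 aligned sites, so the Hamming distance is 3.

3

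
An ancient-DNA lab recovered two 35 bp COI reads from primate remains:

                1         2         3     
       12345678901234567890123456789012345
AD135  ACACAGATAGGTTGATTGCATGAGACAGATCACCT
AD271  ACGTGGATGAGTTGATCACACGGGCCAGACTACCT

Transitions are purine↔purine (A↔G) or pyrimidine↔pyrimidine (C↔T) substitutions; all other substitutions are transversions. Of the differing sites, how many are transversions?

1

Differing sites — 3:A/G (Ti); 4:C/T (Ti); 5:A/G (Ti); 9:A/G (Ti); 10:G/A (Ti); 17:T/C (Ti); 18:G/A (Ti); 21:T/C (Ti); 23:A/G (Ti); 25:A/C (Tv); 30:T/C (Ti); 31:C/T (Ti).
Of the 12 differences, 11 transitions and 1 transversion, so the answer is 1.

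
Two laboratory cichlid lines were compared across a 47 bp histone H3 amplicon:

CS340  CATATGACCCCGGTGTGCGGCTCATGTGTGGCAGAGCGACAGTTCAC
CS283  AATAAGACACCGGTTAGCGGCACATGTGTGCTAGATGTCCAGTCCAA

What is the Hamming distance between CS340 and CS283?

Differing sites — 1:C/A; 5:T/A; 9:C/A; 15:G/T; 16:T/A; 22:T/A; 31:G/C; 32:C/T; 36:G/T; 37:C/G; 38:G/T; 39:A/C; 44:T/C; 47:C/A.
That gives 14 mismatches out of 47 aligned sites, so the Hamming distance is 14.

14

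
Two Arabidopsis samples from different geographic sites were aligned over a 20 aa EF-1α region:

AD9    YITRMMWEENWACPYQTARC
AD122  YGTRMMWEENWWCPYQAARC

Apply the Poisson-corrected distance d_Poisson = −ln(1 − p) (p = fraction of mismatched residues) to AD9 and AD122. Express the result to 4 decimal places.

Mismatches occur at site 2 (I↔G), site 12 (A↔W), site 17 (T↔A).
p = 3/20 = 0.150000.
d = −ln(1 − 0.150000) = −ln(0.850000) = 0.1625.

0.1625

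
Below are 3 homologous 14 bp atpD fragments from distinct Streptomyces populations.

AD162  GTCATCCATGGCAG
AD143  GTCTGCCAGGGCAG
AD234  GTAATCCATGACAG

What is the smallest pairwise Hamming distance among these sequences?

Pairwise Hamming distances:
  AD162 vs AD143: 3
  AD162 vs AD234: 2
  AD143 vs AD234: 5
The smallest is 2, between AD162 and AD234.

2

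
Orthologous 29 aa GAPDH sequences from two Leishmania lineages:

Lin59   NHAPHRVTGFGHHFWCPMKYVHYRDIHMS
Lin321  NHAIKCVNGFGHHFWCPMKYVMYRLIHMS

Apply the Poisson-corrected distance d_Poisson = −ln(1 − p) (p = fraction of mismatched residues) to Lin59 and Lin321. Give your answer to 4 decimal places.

0.2318

Mismatches occur at site 4 (P↔I), site 5 (H↔K), site 6 (R↔C), site 8 (T↔N), site 22 (H↔M), site 25 (D↔L).
p = 6/29 = 0.206897.
d = −ln(1 − 0.206897) = −ln(0.793103) = 0.2318.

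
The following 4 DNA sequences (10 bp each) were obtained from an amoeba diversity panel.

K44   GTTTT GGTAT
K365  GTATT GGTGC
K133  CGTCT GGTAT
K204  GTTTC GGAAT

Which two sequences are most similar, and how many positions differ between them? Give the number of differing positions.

2

Pairwise Hamming distances:
  K44 vs K365: 3
  K44 vs K133: 3
  K44 vs K204: 2
  K365 vs K133: 6
  K365 vs K204: 5
  K133 vs K204: 5
The smallest is 2, between K44 and K204.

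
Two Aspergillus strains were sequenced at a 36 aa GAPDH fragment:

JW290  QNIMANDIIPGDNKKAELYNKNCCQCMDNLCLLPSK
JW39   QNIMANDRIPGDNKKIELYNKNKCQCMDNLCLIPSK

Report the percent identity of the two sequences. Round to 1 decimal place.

Mismatches occur at site 8 (I→R), site 16 (A→I), site 23 (C→K), site 33 (L→I).
32 of the 36 sites match, so the percent identity is 32/36 × 100 = 88.9%.

88.9%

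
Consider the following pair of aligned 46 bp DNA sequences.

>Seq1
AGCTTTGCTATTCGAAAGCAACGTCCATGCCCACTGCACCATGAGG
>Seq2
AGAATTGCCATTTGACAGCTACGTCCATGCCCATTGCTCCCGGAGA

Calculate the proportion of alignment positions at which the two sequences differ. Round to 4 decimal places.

Differing sites — 3:C/A; 4:T/A; 9:T/C; 13:C/T; 16:A/C; 20:A/T; 34:C/T; 38:A/T; 41:A/C; 42:T/G; 46:G/A.
There are 11 differences over 46 sites, so p = 11/46 = 0.2391.

0.2391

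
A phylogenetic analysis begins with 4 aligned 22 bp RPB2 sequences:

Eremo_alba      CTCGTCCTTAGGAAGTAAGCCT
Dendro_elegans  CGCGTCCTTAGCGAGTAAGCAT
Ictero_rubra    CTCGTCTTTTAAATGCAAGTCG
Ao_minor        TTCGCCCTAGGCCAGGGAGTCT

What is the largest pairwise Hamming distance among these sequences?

Pairwise Hamming distances:
  Eremo_alba vs Dendro_elegans: 4
  Eremo_alba vs Ictero_rubra: 8
  Eremo_alba vs Ao_minor: 9
  Dendro_elegans vs Ictero_rubra: 11
  Dendro_elegans vs Ao_minor: 10
  Ictero_rubra vs Ao_minor: 12
The largest is 12, between Ictero_rubra and Ao_minor.

12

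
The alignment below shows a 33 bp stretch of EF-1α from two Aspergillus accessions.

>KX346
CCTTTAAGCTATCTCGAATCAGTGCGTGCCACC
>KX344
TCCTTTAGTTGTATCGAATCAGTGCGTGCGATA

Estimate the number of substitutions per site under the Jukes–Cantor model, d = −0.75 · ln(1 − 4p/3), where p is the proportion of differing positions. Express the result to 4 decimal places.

0.3390

The sequences differ at positions 1 (C/T), 3 (T/C), 6 (A/T), 9 (C/T), 11 (A/G), 13 (C/A), 30 (C/G), 32 (C/T), 33 (C/A).
p = 9/33 = 0.272727.
d = −0.75 · ln(1 − (4/3)·0.272727) = −0.75 · ln(0.636364) = −0.75 · (-0.451985) = 0.3390.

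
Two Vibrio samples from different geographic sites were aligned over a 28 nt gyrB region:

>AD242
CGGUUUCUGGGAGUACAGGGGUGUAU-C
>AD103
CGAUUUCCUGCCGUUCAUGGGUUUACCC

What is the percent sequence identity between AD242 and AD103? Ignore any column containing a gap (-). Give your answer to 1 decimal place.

66.7%

Excluding the 1 gap column leaves 27 comparable sites.
Differing sites — 3:G/A; 8:U/C; 9:G/U; 11:G/C; 12:A/C; 15:A/U; 18:G/U; 23:G/U; 26:U/C.
18 of the 27 comparable sites match, so the percent identity is 18/27 × 100 = 66.7%.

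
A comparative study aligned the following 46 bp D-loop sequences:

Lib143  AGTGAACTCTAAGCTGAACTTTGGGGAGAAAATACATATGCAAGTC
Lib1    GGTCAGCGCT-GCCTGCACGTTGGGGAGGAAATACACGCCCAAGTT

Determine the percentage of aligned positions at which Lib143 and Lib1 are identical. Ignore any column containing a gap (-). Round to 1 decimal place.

68.9%

Excluding the 1 gap column leaves 45 comparable sites.
Differing sites — 1:A/G; 4:G/C; 6:A/G; 8:T/G; 12:A/G; 13:G/C; 17:A/C; 20:T/G; 29:A/G; 37:T/C; 38:A/G; 39:T/C; 40:G/C; 46:C/T.
31 of the 45 comparable sites match, so the percent identity is 31/45 × 100 = 68.9%.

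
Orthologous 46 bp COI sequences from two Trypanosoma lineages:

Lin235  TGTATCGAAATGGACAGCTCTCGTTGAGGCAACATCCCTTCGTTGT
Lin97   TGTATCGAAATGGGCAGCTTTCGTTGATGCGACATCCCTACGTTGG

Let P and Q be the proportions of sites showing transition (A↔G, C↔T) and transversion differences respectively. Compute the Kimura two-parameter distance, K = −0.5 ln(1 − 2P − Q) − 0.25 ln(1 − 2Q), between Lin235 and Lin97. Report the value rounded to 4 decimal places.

0.1438

The sequences differ at positions 14 (A/G, transition), 20 (C/T, transition), 28 (G/T, transversion), 31 (A/G, transition), 40 (T/A, transversion), 46 (T/G, transversion).
Of the 6 differences, 3 transitions and 3 transversions over 46 sites: P = 3/46 = 0.065217, Q = 3/46 = 0.065217.
d = −0.5·ln(0.804349) − 0.25·ln(0.869566) = −0.5·(-0.217722) − 0.25·(-0.139761) = 0.1438.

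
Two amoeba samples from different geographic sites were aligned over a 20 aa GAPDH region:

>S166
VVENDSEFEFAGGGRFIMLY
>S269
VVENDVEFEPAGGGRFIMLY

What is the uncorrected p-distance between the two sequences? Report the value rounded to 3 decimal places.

Differing sites — 6:S/V; 10:F/P.
There are 2 differences over 20 sites, so p = 2/20 = 0.100.

0.100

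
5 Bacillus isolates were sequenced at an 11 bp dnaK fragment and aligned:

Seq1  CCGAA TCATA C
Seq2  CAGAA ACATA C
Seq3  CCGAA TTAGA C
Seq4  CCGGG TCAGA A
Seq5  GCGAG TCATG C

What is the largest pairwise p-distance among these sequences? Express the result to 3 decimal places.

0.545

Pairwise Hamming distances:
  Seq1 vs Seq2: 2
  Seq1 vs Seq3: 2
  Seq1 vs Seq4: 4
  Seq1 vs Seq5: 3
  Seq2 vs Seq3: 4
  Seq2 vs Seq4: 6
  Seq2 vs Seq5: 5
  Seq3 vs Seq4: 4
  Seq3 vs Seq5: 5
  Seq4 vs Seq5: 5
The largest is 6 mismatches, between Seq2 and Seq4; p = 6/11 = 0.545.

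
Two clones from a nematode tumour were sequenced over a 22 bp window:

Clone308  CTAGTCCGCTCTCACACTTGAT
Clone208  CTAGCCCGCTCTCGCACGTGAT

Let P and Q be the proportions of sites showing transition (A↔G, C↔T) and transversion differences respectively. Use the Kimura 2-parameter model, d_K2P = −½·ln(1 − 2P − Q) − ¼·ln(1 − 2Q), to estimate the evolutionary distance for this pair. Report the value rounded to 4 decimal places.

Differing sites — 5:T/C (Ti); 14:A/G (Ti); 18:T/G (Tv).
Of the 3 differences, 2 transitions and 1 transversion over 22 sites: P = 2/22 = 0.090909, Q = 1/22 = 0.045455.
d = −0.5·ln(0.772727) − 0.25·ln(0.909090) = −0.5·(-0.257829) − 0.25·(-0.095311) = 0.1527.

0.1527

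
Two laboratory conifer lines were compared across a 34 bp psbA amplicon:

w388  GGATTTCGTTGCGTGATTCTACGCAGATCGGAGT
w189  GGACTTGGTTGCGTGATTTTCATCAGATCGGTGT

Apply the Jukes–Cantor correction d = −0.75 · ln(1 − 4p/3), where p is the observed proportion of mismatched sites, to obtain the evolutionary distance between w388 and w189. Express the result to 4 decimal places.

0.2407

Mismatches occur at site 4 (T↔C), site 7 (C↔G), site 19 (C↔T), site 21 (A↔C), site 22 (C↔A), site 23 (G↔T), site 32 (A↔T).
p = 7/34 = 0.205882.
d = −0.75 · ln(1 − (4/3)·0.205882) = −0.75 · ln(0.725491) = −0.75 · (-0.320907) = 0.2407.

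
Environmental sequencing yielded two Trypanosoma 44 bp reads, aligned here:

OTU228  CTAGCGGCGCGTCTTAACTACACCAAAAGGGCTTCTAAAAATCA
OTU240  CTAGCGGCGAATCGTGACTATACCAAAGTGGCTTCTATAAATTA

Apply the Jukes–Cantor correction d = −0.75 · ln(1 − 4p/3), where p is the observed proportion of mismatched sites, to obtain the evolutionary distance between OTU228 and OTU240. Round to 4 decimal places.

0.2388

Differing sites — 10:C/A; 11:G/A; 14:T/G; 16:A/G; 21:C/T; 28:A/G; 29:G/T; 38:A/T; 43:C/T.
p = 9/44 = 0.204545.
d = −0.75 · ln(1 − (4/3)·0.204545) = −0.75 · ln(0.727273) = −0.75 · (-0.318453) = 0.2388.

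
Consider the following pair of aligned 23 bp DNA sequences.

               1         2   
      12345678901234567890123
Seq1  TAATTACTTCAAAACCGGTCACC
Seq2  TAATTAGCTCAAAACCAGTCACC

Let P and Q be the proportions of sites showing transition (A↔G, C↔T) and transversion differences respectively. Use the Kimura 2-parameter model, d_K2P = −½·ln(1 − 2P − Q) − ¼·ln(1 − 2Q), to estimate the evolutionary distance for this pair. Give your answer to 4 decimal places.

0.1453

Differing sites — 7:C/G (Tv); 8:T/C (Ti); 17:G/A (Ti).
Of the 3 differences, 2 transitions and 1 transversion over 23 sites: P = 2/23 = 0.086957, Q = 1/23 = 0.043478.
d = −0.5·ln(0.782608) − 0.25·ln(0.913044) = −0.5·(-0.245123) − 0.25·(-0.090971) = 0.1453.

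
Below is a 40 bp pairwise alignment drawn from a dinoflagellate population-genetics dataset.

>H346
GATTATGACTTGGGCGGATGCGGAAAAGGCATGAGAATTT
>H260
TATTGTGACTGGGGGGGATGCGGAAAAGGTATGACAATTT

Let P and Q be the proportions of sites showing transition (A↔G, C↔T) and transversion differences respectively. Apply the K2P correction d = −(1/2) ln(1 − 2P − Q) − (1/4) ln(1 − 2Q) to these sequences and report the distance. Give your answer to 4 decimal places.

0.1674

Differing sites — 1:G/T (Tv); 5:A/G (Ti); 11:T/G (Tv); 15:C/G (Tv); 30:C/T (Ti); 35:G/C (Tv).
Of the 6 differences, 2 transitions and 4 transversions over 40 sites: P = 2/40 = 0.050000, Q = 4/40 = 0.100000.
d = −0.5·ln(0.800000) − 0.25·ln(0.800000) = −0.5·(-0.223144) − 0.25·(-0.223144) = 0.1674.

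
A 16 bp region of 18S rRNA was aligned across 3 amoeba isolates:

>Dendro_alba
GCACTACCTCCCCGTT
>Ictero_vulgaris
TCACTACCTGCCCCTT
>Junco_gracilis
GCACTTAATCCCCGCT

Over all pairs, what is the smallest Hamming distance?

Pairwise Hamming distances:
  Dendro_alba vs Ictero_vulgaris: 3
  Dendro_alba vs Junco_gracilis: 4
  Ictero_vulgaris vs Junco_gracilis: 7
The smallest is 3, between Dendro_alba and Ictero_vulgaris.

3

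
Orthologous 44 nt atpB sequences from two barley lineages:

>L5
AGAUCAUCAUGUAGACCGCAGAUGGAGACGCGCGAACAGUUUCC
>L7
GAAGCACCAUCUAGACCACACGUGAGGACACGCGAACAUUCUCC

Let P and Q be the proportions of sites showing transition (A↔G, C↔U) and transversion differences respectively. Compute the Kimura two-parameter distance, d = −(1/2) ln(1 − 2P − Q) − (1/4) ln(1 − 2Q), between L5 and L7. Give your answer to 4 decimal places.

Differing sites — 1:A/G (Ti); 2:G/A (Ti); 4:U/G (Tv); 7:U/C (Ti); 11:G/C (Tv); 18:G/A (Ti); 21:G/C (Tv); 22:A/G (Ti); 25:G/A (Ti); 26:A/G (Ti); 30:G/A (Ti); 39:G/U (Tv); 41:U/C (Ti).
Of the 13 differences, 9 transitions and 4 transversions over 44 sites: P = 9/44 = 0.204545, Q = 4/44 = 0.090909.
d = −0.5·ln(0.500001) − 0.25·ln(0.818182) = −0.5·(-0.693145) − 0.25·(-0.200670) = 0.3967.

0.3967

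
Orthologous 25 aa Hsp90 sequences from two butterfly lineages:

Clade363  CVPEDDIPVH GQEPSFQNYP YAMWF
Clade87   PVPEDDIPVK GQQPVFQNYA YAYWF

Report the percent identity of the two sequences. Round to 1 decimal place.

76.0%

Differing sites — 1:C/P; 10:H/K; 13:E/Q; 15:S/V; 20:P/A; 23:M/Y.
19 of the 25 sites match, so the percent identity is 19/25 × 100 = 76.0%.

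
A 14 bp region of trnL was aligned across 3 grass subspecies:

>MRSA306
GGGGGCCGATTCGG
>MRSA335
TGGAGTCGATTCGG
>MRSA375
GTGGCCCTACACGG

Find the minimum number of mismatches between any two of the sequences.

3

Pairwise Hamming distances:
  MRSA306 vs MRSA335: 3
  MRSA306 vs MRSA375: 5
  MRSA335 vs MRSA375: 8
The smallest is 3, between MRSA306 and MRSA335.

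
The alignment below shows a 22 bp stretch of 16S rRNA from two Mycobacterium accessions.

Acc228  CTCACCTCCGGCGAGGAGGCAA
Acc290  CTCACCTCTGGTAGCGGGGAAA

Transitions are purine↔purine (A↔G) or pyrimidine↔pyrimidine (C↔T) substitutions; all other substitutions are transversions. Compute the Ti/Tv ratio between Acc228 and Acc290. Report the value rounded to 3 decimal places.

2.500

The sequences differ at positions 9 (C/T, transition), 12 (C/T, transition), 13 (G/A, transition), 14 (A/G, transition), 15 (G/C, transversion), 17 (A/G, transition), 20 (C/A, transversion).
Of the 7 differences, 5 transitions and 2 transversions, so Ti/Tv = 5/2 = 2.500.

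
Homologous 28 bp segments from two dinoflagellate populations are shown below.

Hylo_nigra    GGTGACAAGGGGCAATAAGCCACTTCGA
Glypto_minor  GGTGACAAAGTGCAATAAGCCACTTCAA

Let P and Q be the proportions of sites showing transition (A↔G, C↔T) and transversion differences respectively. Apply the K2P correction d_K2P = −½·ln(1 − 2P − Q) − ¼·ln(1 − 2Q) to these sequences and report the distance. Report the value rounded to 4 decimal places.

0.1169

Differing sites — 9:G/A (Ti); 11:G/T (Tv); 27:G/A (Ti).
Of the 3 differences, 2 transitions and 1 transversion over 28 sites: P = 2/28 = 0.071429, Q = 1/28 = 0.035714.
d = −0.5·ln(0.821428) − 0.25·ln(0.928572) = −0.5·(-0.196711) − 0.25·(-0.074107) = 0.1169.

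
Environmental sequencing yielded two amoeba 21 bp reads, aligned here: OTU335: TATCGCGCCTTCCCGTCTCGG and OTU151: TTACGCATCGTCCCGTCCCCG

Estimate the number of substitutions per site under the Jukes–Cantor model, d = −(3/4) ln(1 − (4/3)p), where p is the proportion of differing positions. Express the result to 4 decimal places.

Differing sites — 2:A/T; 3:T/A; 7:G/A; 8:C/T; 10:T/G; 18:T/C; 20:G/C.
p = 7/21 = 0.333333.
d = −0.75 · ln(1 − (4/3)·0.333333) = −0.75 · ln(0.555556) = −0.75 · (-0.587786) = 0.4408.

0.4408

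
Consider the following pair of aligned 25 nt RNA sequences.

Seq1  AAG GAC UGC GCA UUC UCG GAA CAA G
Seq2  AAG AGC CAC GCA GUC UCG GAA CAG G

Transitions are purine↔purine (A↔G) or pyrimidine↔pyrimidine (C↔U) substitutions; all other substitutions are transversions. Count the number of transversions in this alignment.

1

Mismatches occur at site 4 (G/A, transition), site 5 (A/G, transition), site 7 (U/C, transition), site 8 (G/A, transition), site 13 (U/G, transversion), site 24 (A/G, transition).
Of the 6 differences, 5 transitions and 1 transversion, so the answer is 1.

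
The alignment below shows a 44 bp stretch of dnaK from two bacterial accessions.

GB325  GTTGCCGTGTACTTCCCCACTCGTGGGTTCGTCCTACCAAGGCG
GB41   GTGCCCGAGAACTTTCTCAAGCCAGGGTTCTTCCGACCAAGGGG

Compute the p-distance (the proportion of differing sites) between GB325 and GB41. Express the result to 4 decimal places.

0.2955

The sequences differ at positions 3 (T/G), 4 (G/C), 8 (T/A), 10 (T/A), 15 (C/T), 17 (C/T), 20 (C/A), 21 (T/G), 23 (G/C), 24 (T/A), 31 (G/T), 35 (T/G), 43 (C/G).
There are 13 differences over 44 sites, so p = 13/44 = 0.2955.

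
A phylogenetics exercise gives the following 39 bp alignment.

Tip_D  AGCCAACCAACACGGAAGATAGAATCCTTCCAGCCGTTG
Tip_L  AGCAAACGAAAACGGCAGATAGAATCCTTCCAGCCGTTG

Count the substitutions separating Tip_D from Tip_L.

Differing sites — 4:C/A; 8:C/G; 11:C/A; 16:A/C.
That gives 4 mismatches out of 39 aligned sites, so the Hamming distance is 4.

4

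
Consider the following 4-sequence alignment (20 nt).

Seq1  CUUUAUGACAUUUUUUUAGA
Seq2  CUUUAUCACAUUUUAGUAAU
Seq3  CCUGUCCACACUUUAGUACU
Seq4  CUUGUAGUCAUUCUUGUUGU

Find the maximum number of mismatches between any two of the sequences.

Pairwise Hamming distances:
  Seq1 vs Seq2: 5
  Seq1 vs Seq3: 10
  Seq1 vs Seq4: 8
  Seq2 vs Seq3: 6
  Seq2 vs Seq4: 9
  Seq3 vs Seq4: 9
The largest is 10, between Seq1 and Seq3.

10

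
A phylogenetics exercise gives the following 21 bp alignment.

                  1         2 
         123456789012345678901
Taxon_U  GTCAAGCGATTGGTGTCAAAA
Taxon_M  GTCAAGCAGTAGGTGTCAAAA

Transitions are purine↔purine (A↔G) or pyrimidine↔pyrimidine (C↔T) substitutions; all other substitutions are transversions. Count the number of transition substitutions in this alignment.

Mismatches occur at site 8 (G/A, transition), site 9 (A/G, transition), site 11 (T/A, transversion).
Of the 3 differences, 2 transitions and 1 transversion, so the answer is 2.

2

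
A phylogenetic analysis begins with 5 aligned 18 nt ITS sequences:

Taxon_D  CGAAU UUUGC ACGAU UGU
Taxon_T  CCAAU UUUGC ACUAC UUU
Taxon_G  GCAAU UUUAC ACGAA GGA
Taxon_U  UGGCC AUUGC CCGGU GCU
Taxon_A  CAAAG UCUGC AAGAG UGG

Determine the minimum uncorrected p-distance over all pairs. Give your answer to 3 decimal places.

0.222

Pairwise Hamming distances:
  Taxon_D vs Taxon_T: 4
  Taxon_D vs Taxon_G: 6
  Taxon_D vs Taxon_U: 9
  Taxon_D vs Taxon_A: 6
  Taxon_T vs Taxon_G: 7
  Taxon_T vs Taxon_U: 12
  Taxon_T vs Taxon_A: 8
  Taxon_G vs Taxon_U: 12
  Taxon_G vs Taxon_A: 9
  Taxon_U vs Taxon_A: 14
The smallest is 4 mismatches, between Taxon_D and Taxon_T; p = 4/18 = 0.222.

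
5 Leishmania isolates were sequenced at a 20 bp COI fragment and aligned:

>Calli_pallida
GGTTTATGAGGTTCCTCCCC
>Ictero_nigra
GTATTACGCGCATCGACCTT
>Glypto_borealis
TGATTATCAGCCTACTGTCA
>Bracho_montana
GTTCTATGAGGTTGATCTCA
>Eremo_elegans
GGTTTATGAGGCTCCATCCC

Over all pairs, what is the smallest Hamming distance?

Pairwise Hamming distances:
  Calli_pallida vs Ictero_nigra: 10
  Calli_pallida vs Glypto_borealis: 9
  Calli_pallida vs Bracho_montana: 6
  Calli_pallida vs Eremo_elegans: 3
  Ictero_nigra vs Glypto_borealis: 13
  Ictero_nigra vs Bracho_montana: 12
  Ictero_nigra vs Eremo_elegans: 10
  Glypto_borealis vs Bracho_montana: 10
  Glypto_borealis vs Eremo_elegans: 9
  Bracho_montana vs Eremo_elegans: 9
The smallest is 3, between Calli_pallida and Eremo_elegans.

3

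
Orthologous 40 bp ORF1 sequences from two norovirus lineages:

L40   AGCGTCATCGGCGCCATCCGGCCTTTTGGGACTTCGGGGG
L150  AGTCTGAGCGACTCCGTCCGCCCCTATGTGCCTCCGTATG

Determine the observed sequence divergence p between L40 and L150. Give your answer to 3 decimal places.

0.400

Mismatches occur at site 3 (C↔T), site 4 (G↔C), site 6 (C↔G), site 8 (T↔G), site 11 (G↔A), site 13 (G↔T), site 16 (A↔G), site 21 (G↔C), site 24 (T↔C), site 26 (T↔A), site 29 (G↔T), site 31 (A↔C), site 34 (T↔C), site 37 (G↔T), site 38 (G↔A), site 39 (G↔T).
There are 16 differences over 40 sites, so p = 16/40 = 0.400.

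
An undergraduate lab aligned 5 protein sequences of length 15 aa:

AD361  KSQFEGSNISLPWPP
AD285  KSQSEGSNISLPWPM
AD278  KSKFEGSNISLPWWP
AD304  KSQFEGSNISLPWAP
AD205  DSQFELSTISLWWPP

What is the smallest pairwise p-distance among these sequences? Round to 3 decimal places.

0.067

Pairwise Hamming distances:
  AD361 vs AD285: 2
  AD361 vs AD278: 2
  AD361 vs AD304: 1
  AD361 vs AD205: 4
  AD285 vs AD278: 4
  AD285 vs AD304: 3
  AD285 vs AD205: 6
  AD278 vs AD304: 2
  AD278 vs AD205: 6
  AD304 vs AD205: 5
The smallest is 1 mismatch, between AD361 and AD304; p = 1/15 = 0.067.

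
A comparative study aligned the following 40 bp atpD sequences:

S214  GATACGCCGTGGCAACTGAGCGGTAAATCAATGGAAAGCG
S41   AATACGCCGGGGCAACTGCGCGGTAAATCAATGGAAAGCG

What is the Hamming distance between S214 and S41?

Differing sites — 1:G/A; 10:T/G; 19:A/C.
That gives 3 mismatches out of 40 aligned sites, so the Hamming distance is 3.

3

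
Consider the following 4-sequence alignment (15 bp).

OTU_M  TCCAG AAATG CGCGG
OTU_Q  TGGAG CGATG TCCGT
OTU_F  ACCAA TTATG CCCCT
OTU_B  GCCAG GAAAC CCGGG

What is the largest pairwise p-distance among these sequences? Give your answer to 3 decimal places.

0.667

Pairwise Hamming distances:
  OTU_M vs OTU_Q: 7
  OTU_M vs OTU_F: 7
  OTU_M vs OTU_B: 6
  OTU_Q vs OTU_F: 8
  OTU_Q vs OTU_B: 10
  OTU_F vs OTU_B: 9
The largest is 10 mismatches, between OTU_Q and OTU_B; p = 10/15 = 0.667.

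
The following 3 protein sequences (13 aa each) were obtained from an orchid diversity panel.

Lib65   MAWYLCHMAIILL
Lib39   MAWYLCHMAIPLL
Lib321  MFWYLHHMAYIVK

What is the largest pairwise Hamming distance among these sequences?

Pairwise Hamming distances:
  Lib65 vs Lib39: 1
  Lib65 vs Lib321: 5
  Lib39 vs Lib321: 6
The largest is 6, between Lib39 and Lib321.

6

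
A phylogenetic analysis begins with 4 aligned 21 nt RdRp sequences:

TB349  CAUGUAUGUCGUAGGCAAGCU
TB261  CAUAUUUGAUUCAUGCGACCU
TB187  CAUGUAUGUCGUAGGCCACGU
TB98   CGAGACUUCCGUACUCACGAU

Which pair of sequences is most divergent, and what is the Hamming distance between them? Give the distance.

Pairwise Hamming distances:
  TB349 vs TB261: 9
  TB349 vs TB187: 3
  TB349 vs TB98: 10
  TB261 vs TB187: 9
  TB261 vs TB98: 16
  TB187 vs TB98: 12
The largest is 16, between TB261 and TB98.

16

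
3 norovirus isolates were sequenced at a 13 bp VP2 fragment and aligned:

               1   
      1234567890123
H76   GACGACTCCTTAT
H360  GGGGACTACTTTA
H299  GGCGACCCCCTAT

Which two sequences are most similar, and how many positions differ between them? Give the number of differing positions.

3

Pairwise Hamming distances:
  H76 vs H360: 5
  H76 vs H299: 3
  H360 vs H299: 6
The smallest is 3, between H76 and H299.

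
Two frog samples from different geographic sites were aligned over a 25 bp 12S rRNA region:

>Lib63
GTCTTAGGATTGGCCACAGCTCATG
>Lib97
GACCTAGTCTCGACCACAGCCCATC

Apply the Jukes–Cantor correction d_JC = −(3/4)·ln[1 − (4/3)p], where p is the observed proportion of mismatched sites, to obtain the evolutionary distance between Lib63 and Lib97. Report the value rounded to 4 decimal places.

The sequences differ at positions 2 (T/A), 4 (T/C), 8 (G/T), 9 (A/C), 11 (T/C), 13 (G/A), 21 (T/C), 25 (G/C).
p = 8/25 = 0.320000.
d = −0.75 · ln(1 − (4/3)·0.320000) = −0.75 · ln(0.573333) = −0.75 · (-0.556289) = 0.4172.

0.4172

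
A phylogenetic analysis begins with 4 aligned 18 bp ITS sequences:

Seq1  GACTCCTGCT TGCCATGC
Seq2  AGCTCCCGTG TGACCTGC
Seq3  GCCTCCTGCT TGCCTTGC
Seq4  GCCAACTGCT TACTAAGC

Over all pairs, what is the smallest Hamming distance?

Pairwise Hamming distances:
  Seq1 vs Seq2: 7
  Seq1 vs Seq3: 2
  Seq1 vs Seq4: 6
  Seq2 vs Seq3: 7
  Seq2 vs Seq4: 12
  Seq3 vs Seq4: 6
The smallest is 2, between Seq1 and Seq3.

2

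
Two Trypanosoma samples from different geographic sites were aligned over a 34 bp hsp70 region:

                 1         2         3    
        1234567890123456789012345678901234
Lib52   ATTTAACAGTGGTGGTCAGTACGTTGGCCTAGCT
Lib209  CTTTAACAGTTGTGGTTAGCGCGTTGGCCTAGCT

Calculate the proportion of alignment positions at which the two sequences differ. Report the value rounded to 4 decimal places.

0.1471

The sequences differ at positions 1 (A/C), 11 (G/T), 17 (C/T), 20 (T/C), 21 (A/G).
There are 5 differences over 34 sites, so p = 5/34 = 0.1471.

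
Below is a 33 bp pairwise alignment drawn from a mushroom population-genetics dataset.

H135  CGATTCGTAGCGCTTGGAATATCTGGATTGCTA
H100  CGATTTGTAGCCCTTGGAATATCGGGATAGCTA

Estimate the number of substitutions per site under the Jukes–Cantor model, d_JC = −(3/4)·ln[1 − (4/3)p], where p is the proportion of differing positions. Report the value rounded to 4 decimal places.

Mismatches occur at site 6 (C→T), site 12 (G→C), site 24 (T→G), site 29 (T→A).
p = 4/33 = 0.121212.
d = −0.75 · ln(1 − (4/3)·0.121212) = −0.75 · ln(0.838384) = −0.75 · (-0.176279) = 0.1322.

0.1322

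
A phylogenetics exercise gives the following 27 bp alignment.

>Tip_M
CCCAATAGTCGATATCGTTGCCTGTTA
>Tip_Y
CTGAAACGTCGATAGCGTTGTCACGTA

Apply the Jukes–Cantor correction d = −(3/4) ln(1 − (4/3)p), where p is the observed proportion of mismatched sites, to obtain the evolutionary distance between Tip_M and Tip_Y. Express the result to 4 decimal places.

The sequences differ at positions 2 (C/T), 3 (C/G), 6 (T/A), 7 (A/C), 15 (T/G), 21 (C/T), 23 (T/A), 24 (G/C), 25 (T/G).
p = 9/27 = 0.333333.
d = −0.75 · ln(1 − (4/3)·0.333333) = −0.75 · ln(0.555556) = −0.75 · (-0.587786) = 0.4408.

0.4408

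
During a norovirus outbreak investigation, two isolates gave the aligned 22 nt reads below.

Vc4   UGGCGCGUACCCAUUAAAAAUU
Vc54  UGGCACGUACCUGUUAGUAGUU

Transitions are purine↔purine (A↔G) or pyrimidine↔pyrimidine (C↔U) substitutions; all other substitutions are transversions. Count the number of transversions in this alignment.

Mismatches occur at site 5 (G↔A, transition), site 12 (C↔U, transition), site 13 (A↔G, transition), site 17 (A↔G, transition), site 18 (A↔U, transversion), site 20 (A↔G, transition).
Of the 6 differences, 5 transitions and 1 transversion, so the answer is 1.

1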